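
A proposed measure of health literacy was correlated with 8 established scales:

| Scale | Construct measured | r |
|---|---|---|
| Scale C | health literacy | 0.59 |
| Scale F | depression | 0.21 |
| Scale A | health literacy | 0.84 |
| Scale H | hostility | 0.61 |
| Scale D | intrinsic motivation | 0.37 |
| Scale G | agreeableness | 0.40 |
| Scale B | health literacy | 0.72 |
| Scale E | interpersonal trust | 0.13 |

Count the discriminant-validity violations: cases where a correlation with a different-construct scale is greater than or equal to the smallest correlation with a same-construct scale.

1

Convergent (same construct = health literacy): Scale C, Scale A, Scale B.
Smallest convergent = 0.59. Discriminant values: 0.21, 0.61, 0.37, 0.40, 0.13; count ≥ 0.59 → 1.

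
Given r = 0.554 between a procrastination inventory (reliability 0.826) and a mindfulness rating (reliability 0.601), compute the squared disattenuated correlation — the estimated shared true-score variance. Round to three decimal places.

0.618

Disattenuated r = 0.554 / √(0.826 × 0.601) = 0.554 / 0.7046 = 0.7863.
Shared true-score variance = 0.7863² = 0.6183 ≈ 0.618.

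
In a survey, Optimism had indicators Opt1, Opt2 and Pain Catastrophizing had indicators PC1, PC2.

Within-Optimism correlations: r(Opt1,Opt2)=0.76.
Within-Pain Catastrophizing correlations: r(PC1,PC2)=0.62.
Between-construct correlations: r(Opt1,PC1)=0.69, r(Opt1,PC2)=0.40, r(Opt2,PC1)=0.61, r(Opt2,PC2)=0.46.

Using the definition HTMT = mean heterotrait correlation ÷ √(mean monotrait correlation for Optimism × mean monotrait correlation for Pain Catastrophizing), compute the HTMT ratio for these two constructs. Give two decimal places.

Mean between = 2.16/4 = 0.5400.
Mean within-Opt = 0.76/1 = 0.7600; mean within-PC = 0.62/1 = 0.6200.
Geometric mean = √(0.7600 × 0.6200) = 0.6864.
HTMT = 0.5400 / 0.6864 = 0.79.

0.79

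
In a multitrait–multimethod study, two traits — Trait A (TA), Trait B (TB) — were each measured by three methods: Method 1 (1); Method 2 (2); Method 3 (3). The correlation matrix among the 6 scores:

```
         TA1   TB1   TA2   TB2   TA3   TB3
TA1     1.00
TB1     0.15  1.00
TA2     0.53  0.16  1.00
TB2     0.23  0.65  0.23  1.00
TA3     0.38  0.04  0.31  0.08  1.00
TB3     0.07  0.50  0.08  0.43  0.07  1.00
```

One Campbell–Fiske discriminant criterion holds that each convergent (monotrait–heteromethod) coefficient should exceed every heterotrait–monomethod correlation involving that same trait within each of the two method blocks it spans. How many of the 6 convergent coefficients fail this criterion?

0

Checking each validity diagonal entry against its comparison values:
TA (methods 1·2): 0.53 vs {0.15, 0.23} → pass.
TA (methods 1·3): 0.38 vs {0.15, 0.07} → pass.
TA (methods 2·3): 0.31 vs {0.23, 0.07} → pass.
TB (methods 1·2): 0.65 vs {0.15, 0.23} → pass.
TB (methods 1·3): 0.50 vs {0.15, 0.07} → pass.
TB (methods 2·3): 0.43 vs {0.23, 0.07} → pass.
0 of 6 fail.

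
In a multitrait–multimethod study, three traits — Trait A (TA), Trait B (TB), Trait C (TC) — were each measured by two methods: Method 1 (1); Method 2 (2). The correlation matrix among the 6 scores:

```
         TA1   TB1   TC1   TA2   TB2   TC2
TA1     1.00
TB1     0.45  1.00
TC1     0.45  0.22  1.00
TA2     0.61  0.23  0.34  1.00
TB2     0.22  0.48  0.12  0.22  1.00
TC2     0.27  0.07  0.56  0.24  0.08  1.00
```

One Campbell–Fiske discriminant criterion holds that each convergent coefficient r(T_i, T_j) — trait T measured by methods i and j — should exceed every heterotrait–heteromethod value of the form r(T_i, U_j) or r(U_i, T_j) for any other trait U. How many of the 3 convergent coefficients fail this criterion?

Checking each validity diagonal entry against its comparison values:
TA (methods 1·2): 0.61 vs {0.22, 0.23, 0.27, 0.34} → pass.
TB (methods 1·2): 0.48 vs {0.23, 0.22, 0.07, 0.12} → pass.
TC (methods 1·2): 0.56 vs {0.34, 0.27, 0.12, 0.07} → pass.
0 of 3 fail.

0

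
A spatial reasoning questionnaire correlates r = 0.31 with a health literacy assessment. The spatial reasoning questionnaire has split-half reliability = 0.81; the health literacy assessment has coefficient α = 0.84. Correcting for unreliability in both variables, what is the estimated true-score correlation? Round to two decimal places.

0.38

r_true = r_obs / √(r_xx · r_yy) = 0.31 / √(0.81 × 0.84) = 0.31 / √0.6804 = 0.31 / 0.8249 ≈ 0.38.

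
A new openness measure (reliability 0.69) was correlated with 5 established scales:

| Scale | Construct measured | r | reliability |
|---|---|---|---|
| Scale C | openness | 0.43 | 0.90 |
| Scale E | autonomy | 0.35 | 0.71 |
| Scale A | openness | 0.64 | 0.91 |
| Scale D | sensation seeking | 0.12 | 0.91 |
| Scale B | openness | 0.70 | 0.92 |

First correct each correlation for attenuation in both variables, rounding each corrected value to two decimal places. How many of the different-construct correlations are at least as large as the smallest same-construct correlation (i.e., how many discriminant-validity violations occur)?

0

Disattenuated r (r / √(r_scale · r_new)):
  Scale C (conv): 0.43 / √(0.90·0.69) = 0.55
  Scale E (disc): 0.35 / √(0.71·0.69) = 0.50
  Scale A (conv): 0.64 / √(0.91·0.69) = 0.81
  Scale D (disc): 0.12 / √(0.91·0.69) = 0.15
  Scale B (conv): 0.70 / √(0.92·0.69) = 0.88
Smallest convergent = 0.55. Discriminant values: 0.50, 0.15; count ≥ 0.55 → 0.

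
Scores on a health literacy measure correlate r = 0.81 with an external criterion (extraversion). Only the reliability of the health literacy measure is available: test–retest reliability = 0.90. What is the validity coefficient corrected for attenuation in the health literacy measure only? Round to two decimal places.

Single correction: r_c = r_obs / √r_xx = 0.81 / √0.90 = 0.81 / 0.9487 ≈ 0.85.

0.85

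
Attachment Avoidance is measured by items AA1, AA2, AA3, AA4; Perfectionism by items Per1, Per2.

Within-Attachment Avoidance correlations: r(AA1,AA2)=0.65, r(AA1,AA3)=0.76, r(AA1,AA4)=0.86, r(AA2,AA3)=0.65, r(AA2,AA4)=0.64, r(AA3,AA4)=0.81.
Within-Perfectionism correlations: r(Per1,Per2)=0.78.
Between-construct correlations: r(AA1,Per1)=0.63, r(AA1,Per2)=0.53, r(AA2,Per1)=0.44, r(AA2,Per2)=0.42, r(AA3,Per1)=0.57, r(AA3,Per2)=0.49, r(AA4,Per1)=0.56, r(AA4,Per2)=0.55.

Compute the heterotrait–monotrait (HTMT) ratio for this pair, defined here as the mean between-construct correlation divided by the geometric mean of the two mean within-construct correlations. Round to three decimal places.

Mean between = 4.19/8 = 0.5238.
Mean within-AA = 4.37/6 = 0.7283; mean within-Per = 0.78/1 = 0.7800.
Geometric mean = √(0.7283 × 0.7800) = 0.7537.
HTMT = 0.5238 / 0.7537 = 0.695.

0.695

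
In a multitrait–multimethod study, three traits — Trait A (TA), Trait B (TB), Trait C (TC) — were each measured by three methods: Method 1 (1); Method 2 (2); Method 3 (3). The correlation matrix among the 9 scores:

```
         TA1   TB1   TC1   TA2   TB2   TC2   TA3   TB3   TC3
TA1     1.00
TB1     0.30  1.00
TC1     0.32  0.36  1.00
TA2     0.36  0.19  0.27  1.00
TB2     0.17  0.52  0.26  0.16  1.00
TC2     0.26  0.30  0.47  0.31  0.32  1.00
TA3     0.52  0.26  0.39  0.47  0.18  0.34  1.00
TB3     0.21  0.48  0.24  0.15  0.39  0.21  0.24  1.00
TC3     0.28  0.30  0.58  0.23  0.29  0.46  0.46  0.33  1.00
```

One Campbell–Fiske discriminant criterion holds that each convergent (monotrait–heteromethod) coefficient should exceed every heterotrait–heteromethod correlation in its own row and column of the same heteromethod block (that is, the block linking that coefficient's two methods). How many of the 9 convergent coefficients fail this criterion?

Checking each validity diagonal entry against its comparison values:
TA (methods 1·2): 0.36 vs {0.17, 0.19, 0.26, 0.27} → pass.
TA (methods 1·3): 0.52 vs {0.21, 0.26, 0.28, 0.39} → pass.
TA (methods 2·3): 0.47 vs {0.15, 0.18, 0.23, 0.34} → pass.
TB (methods 1·2): 0.52 vs {0.19, 0.17, 0.30, 0.26} → pass.
TB (methods 1·3): 0.48 vs {0.26, 0.21, 0.30, 0.24} → pass.
TB (methods 2·3): 0.39 vs {0.18, 0.15, 0.29, 0.21} → pass.
TC (methods 1·2): 0.47 vs {0.27, 0.26, 0.26, 0.30} → pass.
TC (methods 1·3): 0.58 vs {0.39, 0.28, 0.24, 0.30} → pass.
TC (methods 2·3): 0.46 vs {0.34, 0.23, 0.21, 0.29} → pass.
0 of 9 fail.

0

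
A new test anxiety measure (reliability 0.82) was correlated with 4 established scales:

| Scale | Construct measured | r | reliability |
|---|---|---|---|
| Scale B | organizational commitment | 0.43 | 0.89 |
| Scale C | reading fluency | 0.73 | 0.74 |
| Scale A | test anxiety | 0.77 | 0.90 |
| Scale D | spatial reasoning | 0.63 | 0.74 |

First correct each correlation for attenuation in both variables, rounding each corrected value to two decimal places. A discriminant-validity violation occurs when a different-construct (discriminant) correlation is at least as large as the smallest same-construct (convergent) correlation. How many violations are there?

Disattenuated r (r / √(r_scale · r_new)):
  Scale B (disc): 0.43 / √(0.89·0.82) = 0.50
  Scale C (disc): 0.73 / √(0.74·0.82) = 0.94
  Scale A (conv): 0.77 / √(0.90·0.82) = 0.90
  Scale D (disc): 0.63 / √(0.74·0.82) = 0.81
Smallest convergent = 0.90. Discriminant values: 0.50, 0.94, 0.81; count ≥ 0.90 → 1.

1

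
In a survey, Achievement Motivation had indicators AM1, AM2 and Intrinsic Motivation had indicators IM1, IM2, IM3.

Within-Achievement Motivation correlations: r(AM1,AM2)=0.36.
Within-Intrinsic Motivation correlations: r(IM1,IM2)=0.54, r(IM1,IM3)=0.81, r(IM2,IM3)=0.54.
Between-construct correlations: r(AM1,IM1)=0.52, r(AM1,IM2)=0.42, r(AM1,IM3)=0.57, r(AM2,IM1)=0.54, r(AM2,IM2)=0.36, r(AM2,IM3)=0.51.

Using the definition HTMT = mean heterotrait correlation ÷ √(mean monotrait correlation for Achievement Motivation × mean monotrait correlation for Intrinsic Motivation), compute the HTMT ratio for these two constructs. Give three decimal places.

Mean heterotrait r = 2.92/6 = 0.4867.
Mean within-AM = 0.36/1 = 0.3600; mean within-IM = 1.89/3 = 0.6300.
Geometric mean = √(0.3600 × 0.6300) = 0.4762.
HTMT = 0.4867 / 0.4762 = 1.022.

1.022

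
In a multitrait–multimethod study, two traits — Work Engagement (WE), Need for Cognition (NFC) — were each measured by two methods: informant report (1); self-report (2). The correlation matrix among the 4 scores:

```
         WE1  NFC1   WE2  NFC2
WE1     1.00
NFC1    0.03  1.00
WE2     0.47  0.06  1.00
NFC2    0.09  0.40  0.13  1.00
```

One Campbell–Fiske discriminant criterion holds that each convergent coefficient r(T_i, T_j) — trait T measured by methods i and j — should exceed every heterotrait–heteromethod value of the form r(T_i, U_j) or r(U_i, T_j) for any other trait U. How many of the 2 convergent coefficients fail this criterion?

Checking each validity diagonal entry against its comparison values:
WE (methods 1·2): 0.47 vs {0.09, 0.06} → pass.
NFC (methods 1·2): 0.40 vs {0.06, 0.09} → pass.
0 of 2 fail.

0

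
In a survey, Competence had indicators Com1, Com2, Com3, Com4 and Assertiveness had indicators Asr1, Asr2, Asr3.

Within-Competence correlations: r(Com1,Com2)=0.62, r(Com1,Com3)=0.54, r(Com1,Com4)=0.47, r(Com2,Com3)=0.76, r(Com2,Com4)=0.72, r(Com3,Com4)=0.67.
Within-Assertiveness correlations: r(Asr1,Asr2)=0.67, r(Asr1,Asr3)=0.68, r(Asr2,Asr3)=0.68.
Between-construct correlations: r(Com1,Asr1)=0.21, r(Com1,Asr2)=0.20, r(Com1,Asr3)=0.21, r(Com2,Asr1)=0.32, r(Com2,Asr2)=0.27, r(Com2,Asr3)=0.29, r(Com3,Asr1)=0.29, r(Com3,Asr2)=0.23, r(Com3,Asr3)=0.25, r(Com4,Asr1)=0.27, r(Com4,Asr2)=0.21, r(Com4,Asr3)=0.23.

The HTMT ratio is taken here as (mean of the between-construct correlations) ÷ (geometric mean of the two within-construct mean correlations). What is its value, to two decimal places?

Mean heterotrait r = 2.98/12 = 0.2483.
Mean within-Com = 3.78/6 = 0.6300; mean within-Asr = 2.03/3 = 0.6767.
Geometric mean = √(0.6300 × 0.6767) = 0.6529.
HTMT = 0.2483 / 0.6529 = 0.38.

0.38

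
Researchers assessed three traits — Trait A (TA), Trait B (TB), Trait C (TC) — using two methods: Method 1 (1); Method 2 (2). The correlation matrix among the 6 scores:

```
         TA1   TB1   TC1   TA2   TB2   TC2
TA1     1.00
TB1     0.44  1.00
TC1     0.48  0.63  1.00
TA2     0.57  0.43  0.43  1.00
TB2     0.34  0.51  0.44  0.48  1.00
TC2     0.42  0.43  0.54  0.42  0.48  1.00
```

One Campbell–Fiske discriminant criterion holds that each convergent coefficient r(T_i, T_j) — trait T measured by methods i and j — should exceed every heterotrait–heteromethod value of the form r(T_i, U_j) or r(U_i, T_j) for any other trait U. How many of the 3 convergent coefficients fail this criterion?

Convergent coefficients and their comparison sets:
TA (methods 1·2): 0.57 vs {0.34, 0.43, 0.42, 0.43} → pass.
TB (methods 1·2): 0.51 vs {0.43, 0.34, 0.43, 0.44} → pass.
TC (methods 1·2): 0.54 vs {0.43, 0.42, 0.44, 0.43} → pass.
0 of 3 fail.

0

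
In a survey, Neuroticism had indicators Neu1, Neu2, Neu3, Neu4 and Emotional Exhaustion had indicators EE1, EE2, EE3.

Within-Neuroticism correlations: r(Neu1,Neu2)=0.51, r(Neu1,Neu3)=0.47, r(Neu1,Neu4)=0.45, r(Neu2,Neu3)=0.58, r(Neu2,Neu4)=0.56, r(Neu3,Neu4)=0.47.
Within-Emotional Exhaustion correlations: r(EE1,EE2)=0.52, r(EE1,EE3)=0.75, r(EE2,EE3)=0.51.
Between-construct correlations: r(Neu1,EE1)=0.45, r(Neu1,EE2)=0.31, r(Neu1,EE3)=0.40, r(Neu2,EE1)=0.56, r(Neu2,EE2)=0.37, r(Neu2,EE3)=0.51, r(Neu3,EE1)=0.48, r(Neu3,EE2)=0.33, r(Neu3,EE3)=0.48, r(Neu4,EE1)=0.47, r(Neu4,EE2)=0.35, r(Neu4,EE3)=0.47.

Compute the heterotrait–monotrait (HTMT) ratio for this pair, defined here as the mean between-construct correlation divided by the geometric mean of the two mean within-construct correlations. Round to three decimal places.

0.787

Mean between = 5.18/12 = 0.4317.
Mean within-Neu = 3.04/6 = 0.5067; mean within-EE = 1.78/3 = 0.5933.
Geometric mean = √(0.5067 × 0.5933) = 0.5483.
HTMT = 0.4317 / 0.5483 = 0.787.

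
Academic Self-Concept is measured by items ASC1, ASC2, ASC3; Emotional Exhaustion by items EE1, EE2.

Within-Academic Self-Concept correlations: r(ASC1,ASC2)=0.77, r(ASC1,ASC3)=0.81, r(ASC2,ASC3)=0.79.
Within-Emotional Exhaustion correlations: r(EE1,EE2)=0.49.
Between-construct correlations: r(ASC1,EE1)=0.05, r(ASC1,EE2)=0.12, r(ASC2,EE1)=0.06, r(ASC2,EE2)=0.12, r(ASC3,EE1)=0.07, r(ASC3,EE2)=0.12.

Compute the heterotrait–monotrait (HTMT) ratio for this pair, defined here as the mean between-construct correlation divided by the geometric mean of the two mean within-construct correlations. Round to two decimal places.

0.14

Between-construct mean = 0.54/6 = 0.0900.
Mean within-ASC = 2.37/3 = 0.7900; mean within-EE = 0.49/1 = 0.4900.
Geometric mean = √(0.7900 × 0.4900) = 0.6222.
HTMT = 0.0900 / 0.6222 = 0.14.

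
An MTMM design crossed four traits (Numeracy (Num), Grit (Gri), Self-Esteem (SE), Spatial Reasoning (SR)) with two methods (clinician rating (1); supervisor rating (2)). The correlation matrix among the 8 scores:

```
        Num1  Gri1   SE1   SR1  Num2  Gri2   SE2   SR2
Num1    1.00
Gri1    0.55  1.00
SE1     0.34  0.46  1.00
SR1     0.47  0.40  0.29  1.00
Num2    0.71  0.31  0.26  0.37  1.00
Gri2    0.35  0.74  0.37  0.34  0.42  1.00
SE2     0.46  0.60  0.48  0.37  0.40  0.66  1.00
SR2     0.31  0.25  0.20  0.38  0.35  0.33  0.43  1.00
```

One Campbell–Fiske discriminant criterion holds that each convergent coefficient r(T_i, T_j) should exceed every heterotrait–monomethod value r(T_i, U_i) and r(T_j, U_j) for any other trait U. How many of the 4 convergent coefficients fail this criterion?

Convergent coefficients and their comparison sets:
Num (methods 1·2): 0.71 vs {0.55, 0.42, 0.34, 0.40, 0.47, 0.35} → pass.
Gri (methods 1·2): 0.74 vs {0.55, 0.42, 0.46, 0.66, 0.40, 0.33} → pass.
SE (methods 1·2): 0.48 vs {0.34, 0.40, 0.46, 0.66, 0.29, 0.43} → fail.
SR (methods 1·2): 0.38 vs {0.47, 0.35, 0.40, 0.33, 0.29, 0.43} → fail.
2 of 4 fail.

2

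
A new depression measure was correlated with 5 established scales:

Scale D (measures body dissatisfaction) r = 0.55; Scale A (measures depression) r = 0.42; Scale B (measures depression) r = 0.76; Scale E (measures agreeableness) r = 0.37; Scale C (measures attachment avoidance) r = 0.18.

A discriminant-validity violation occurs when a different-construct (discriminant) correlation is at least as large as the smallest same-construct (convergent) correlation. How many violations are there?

Convergent (same construct = depression): Scale A, Scale B.
Smallest convergent = 0.42. Discriminant values: 0.55, 0.37, 0.18; count ≥ 0.42 → 1.

1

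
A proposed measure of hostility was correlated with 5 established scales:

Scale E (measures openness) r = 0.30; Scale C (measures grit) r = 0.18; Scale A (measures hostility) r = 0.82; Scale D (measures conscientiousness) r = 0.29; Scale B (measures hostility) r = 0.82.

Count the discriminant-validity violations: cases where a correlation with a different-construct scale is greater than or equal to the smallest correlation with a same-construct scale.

0

Convergent (same construct = hostility): Scale A, Scale B.
Smallest convergent = 0.82. Discriminant values: 0.30, 0.18, 0.29; count ≥ 0.82 → 0.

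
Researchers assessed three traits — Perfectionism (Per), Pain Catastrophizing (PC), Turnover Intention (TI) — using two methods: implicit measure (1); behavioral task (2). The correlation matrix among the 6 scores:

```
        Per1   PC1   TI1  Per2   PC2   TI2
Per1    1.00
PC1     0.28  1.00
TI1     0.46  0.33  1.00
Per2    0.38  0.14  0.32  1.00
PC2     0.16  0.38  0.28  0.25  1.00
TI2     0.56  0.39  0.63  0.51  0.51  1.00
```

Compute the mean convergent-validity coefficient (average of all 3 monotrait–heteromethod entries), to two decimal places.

0.46

Convergent values: 0.38, 0.38, 0.63; mean = 1.39/3 = 0.46.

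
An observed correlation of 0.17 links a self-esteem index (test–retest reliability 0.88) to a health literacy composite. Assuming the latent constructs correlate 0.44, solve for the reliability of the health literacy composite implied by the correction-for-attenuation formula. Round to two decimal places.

0.17

r_true = r_obs / √(r_xx · r_yy) ⇒ 0.44 = 0.17 / √(0.88 · r_yy).
√(0.88 · r_yy) = 0.17 / 0.44 = 0.3864; 0.88 · r_yy = 0.1493; r_yy = 0.1493 / 0.88 ≈ 0.17.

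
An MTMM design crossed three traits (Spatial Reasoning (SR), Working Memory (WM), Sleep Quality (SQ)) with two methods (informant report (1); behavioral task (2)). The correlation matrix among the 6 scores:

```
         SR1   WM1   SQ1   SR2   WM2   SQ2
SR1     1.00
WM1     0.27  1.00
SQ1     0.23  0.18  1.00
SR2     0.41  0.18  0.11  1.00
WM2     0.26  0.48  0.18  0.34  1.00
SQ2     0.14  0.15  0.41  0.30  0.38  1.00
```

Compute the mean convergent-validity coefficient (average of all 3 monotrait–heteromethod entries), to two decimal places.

0.43

Convergent values: 0.41, 0.48, 0.41; mean = 1.30/3 = 0.43.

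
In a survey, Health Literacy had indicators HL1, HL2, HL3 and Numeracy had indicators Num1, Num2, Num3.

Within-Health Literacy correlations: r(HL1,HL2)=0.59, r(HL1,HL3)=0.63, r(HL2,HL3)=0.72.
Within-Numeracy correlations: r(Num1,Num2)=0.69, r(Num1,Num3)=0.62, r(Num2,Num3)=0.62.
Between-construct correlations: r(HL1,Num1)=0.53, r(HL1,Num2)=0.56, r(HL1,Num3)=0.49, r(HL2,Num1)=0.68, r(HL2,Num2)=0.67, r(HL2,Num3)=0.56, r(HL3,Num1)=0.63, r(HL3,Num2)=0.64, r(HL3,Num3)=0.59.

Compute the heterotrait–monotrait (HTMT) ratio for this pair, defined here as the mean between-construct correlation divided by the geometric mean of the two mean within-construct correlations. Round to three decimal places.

0.922

Between-construct mean = 5.35/9 = 0.5944.
Mean within-HL = 1.94/3 = 0.6467; mean within-Num = 1.93/3 = 0.6433.
Geometric mean = √(0.6467 × 0.6433) = 0.6450.
HTMT = 0.5944 / 0.6450 = 0.922.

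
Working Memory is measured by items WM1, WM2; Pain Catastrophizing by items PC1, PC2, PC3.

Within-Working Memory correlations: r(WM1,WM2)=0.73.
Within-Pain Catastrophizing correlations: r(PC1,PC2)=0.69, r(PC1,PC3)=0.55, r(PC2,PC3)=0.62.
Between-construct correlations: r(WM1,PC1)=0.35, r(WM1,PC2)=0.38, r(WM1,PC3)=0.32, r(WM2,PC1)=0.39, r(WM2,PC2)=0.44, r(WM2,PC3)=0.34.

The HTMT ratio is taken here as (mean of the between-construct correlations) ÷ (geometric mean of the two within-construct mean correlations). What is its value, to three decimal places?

0.550

Between-construct mean = 2.22/6 = 0.3700.
Mean within-WM = 0.73/1 = 0.7300; mean within-PC = 1.86/3 = 0.6200.
Geometric mean = √(0.7300 × 0.6200) = 0.6728.
HTMT = 0.3700 / 0.6728 = 0.550.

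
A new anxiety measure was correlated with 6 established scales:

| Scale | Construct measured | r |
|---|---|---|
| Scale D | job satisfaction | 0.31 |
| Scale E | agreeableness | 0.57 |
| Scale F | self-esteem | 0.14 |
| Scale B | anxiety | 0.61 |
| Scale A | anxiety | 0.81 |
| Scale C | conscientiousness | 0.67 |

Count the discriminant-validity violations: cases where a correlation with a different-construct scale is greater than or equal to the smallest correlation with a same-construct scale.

1

Convergent (same construct = anxiety): Scale B, Scale A.
Smallest convergent = 0.61. Discriminant values: 0.31, 0.57, 0.14, 0.67; count ≥ 0.61 → 1.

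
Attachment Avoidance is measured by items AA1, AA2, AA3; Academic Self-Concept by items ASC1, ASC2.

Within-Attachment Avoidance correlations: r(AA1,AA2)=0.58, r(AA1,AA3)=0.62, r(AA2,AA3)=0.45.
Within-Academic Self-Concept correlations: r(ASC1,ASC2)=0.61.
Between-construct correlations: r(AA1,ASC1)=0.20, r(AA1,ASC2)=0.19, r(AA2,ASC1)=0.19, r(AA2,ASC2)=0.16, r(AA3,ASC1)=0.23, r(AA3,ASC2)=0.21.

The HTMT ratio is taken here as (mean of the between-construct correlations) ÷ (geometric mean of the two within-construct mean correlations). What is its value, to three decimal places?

0.340

Mean between = 1.18/6 = 0.1967.
Mean within-AA = 1.65/3 = 0.5500; mean within-ASC = 0.61/1 = 0.6100.
Geometric mean = √(0.5500 × 0.6100) = 0.5792.
HTMT = 0.1967 / 0.5792 = 0.340.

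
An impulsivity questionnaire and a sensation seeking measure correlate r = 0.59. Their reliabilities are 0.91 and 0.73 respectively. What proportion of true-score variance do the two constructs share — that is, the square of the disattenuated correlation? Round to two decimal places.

0.52

Disattenuated r = 0.59 / √(0.91 × 0.73) = 0.59 / 0.8150 = 0.7239.
Shared true-score variance = 0.7239² = 0.5240 ≈ 0.52.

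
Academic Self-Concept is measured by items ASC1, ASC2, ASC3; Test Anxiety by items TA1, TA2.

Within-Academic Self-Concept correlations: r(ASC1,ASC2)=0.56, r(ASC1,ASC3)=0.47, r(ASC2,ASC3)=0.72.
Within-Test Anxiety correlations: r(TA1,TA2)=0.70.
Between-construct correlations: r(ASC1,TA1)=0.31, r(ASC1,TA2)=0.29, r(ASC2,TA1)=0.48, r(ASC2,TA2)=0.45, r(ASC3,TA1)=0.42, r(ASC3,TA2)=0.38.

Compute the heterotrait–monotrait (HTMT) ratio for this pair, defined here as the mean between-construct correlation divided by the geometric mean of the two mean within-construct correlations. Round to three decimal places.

Mean heterotrait r = 2.33/6 = 0.3883.
Mean within-ASC = 1.75/3 = 0.5833; mean within-TA = 0.70/1 = 0.7000.
Geometric mean = √(0.5833 × 0.7000) = 0.6390.
HTMT = 0.3883 / 0.6390 = 0.608.

0.608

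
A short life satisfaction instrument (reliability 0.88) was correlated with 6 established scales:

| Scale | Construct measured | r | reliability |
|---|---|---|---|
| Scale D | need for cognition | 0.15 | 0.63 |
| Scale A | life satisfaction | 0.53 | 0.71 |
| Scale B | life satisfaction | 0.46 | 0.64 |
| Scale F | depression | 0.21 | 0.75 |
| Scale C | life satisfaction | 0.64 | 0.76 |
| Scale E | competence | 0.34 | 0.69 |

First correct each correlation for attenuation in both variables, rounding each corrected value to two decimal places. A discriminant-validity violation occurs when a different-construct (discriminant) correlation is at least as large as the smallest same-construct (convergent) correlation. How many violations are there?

0

Disattenuated r (r / √(r_scale · r_new)):
  Scale D (disc): 0.15 / √(0.63·0.88) = 0.20
  Scale A (conv): 0.53 / √(0.71·0.88) = 0.67
  Scale B (conv): 0.46 / √(0.64·0.88) = 0.61
  Scale F (disc): 0.21 / √(0.75·0.88) = 0.26
  Scale C (conv): 0.64 / √(0.76·0.88) = 0.78
  Scale E (disc): 0.34 / √(0.69·0.88) = 0.44
Smallest convergent = 0.61. Discriminant values: 0.20, 0.26, 0.44; count ≥ 0.61 → 0.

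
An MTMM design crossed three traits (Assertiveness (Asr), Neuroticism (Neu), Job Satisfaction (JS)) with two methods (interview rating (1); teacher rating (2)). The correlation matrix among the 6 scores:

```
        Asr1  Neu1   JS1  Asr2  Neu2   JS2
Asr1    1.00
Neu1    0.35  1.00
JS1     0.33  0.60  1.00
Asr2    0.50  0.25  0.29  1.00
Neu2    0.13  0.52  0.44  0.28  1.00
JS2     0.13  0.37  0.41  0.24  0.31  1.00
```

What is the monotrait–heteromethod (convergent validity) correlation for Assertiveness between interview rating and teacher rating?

Same trait (Asr), different methods: r(Asr1, Asr2) = 0.50.

0.50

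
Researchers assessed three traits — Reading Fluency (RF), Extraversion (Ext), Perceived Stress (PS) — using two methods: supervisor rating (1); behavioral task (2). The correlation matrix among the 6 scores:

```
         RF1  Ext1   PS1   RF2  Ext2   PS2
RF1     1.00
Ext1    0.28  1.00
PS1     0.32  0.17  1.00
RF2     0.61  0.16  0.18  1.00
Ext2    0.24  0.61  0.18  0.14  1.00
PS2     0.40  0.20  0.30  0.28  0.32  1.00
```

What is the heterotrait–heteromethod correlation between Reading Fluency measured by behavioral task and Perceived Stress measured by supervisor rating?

Different traits and methods: r(RF2, PS1) = 0.18.

0.18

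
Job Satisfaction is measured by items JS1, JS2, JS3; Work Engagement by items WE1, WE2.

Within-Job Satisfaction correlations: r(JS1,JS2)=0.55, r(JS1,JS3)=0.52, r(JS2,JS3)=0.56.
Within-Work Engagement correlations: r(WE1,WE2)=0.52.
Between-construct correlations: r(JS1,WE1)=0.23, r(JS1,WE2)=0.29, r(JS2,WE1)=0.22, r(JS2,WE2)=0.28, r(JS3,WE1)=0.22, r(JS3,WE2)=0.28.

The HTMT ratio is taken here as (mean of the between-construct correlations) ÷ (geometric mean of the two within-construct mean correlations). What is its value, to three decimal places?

0.477

Mean heterotrait r = 1.52/6 = 0.2533.
Mean within-JS = 1.63/3 = 0.5433; mean within-WE = 0.52/1 = 0.5200.
Geometric mean = √(0.5433 × 0.5200) = 0.5315.
HTMT = 0.2533 / 0.5315 = 0.477.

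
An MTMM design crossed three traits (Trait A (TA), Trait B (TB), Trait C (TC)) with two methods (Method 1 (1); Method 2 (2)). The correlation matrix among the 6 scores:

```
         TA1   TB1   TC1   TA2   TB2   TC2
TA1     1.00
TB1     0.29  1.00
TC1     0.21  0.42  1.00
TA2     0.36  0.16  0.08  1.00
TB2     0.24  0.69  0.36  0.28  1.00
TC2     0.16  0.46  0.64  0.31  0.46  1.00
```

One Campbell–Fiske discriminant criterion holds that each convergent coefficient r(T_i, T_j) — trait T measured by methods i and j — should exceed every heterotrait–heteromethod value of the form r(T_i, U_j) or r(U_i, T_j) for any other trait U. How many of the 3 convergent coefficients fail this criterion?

Each convergent coefficient versus the relevant comparison correlations:
TA (methods 1·2): 0.36 vs {0.24, 0.16, 0.16, 0.08} → pass.
TB (methods 1·2): 0.69 vs {0.16, 0.24, 0.46, 0.36} → pass.
TC (methods 1·2): 0.64 vs {0.08, 0.16, 0.36, 0.46} → pass.
0 of 3 fail.

0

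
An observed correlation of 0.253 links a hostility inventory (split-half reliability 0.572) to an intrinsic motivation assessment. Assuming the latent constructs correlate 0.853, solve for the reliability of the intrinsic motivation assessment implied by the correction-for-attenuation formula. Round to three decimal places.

r_true = r_obs / √(r_xx · r_yy) ⇒ 0.853 = 0.253 / √(0.572 · r_yy).
√(0.572 · r_yy) = 0.253 / 0.853 = 0.2966; 0.572 · r_yy = 0.0880; r_yy = 0.0880 / 0.572 ≈ 0.154.

0.154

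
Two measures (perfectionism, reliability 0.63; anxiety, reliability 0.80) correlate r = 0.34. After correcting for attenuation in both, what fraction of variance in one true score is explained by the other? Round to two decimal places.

0.23

Disattenuated r = 0.34 / √(0.63 × 0.80) = 0.34 / 0.7099 = 0.4789.
Shared true-score variance = 0.4789² = 0.2293 ≈ 0.23.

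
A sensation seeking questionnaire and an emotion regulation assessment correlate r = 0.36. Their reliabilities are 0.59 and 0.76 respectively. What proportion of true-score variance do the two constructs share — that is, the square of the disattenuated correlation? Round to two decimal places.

Disattenuated r = 0.36 / √(0.59 × 0.76) = 0.36 / 0.6696 = 0.5376.
Shared true-score variance = 0.5376² = 0.2890 ≈ 0.29.

0.29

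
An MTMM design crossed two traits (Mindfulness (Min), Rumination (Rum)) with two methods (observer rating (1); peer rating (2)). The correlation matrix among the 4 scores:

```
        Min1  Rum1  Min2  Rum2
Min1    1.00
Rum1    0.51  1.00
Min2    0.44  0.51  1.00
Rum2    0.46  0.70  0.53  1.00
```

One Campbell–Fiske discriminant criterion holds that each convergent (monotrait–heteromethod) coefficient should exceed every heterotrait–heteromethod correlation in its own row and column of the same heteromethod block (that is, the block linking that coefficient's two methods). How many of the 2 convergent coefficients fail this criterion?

Convergent coefficients and their comparison sets:
Min (methods 1·2): 0.44 vs {0.46, 0.51} → fail.
Rum (methods 1·2): 0.70 vs {0.51, 0.46} → pass.
1 of 2 fail.

1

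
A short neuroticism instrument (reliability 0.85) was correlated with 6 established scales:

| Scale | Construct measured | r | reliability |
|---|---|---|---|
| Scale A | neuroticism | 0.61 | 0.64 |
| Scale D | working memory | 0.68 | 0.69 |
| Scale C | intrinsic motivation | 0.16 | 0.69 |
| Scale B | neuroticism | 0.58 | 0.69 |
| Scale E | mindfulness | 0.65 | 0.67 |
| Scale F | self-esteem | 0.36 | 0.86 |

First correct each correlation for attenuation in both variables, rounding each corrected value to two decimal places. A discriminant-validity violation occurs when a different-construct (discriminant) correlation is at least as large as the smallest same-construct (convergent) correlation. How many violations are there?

2

Disattenuated r (r / √(r_scale · r_new)):
  Scale A (conv): 0.61 / √(0.64·0.85) = 0.83
  Scale D (disc): 0.68 / √(0.69·0.85) = 0.89
  Scale C (disc): 0.16 / √(0.69·0.85) = 0.21
  Scale B (conv): 0.58 / √(0.69·0.85) = 0.76
  Scale E (disc): 0.65 / √(0.67·0.85) = 0.86
  Scale F (disc): 0.36 / √(0.86·0.85) = 0.42
Smallest convergent = 0.76. Discriminant values: 0.89, 0.21, 0.86, 0.42; count ≥ 0.76 → 2.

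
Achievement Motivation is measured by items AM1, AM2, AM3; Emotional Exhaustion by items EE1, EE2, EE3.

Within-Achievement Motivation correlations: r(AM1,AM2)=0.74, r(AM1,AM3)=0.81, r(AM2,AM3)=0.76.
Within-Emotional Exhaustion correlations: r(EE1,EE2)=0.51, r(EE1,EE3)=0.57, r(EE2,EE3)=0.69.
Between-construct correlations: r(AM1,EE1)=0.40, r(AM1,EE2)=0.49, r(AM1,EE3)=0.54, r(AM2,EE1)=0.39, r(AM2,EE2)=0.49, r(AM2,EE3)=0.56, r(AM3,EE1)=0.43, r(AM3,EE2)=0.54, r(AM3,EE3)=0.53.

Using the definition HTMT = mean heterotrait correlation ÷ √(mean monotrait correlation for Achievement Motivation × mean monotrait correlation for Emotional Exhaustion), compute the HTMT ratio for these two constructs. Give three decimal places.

Between-construct mean = 4.37/9 = 0.4856.
Mean within-AM = 2.31/3 = 0.7700; mean within-EE = 1.77/3 = 0.5900.
Geometric mean = √(0.7700 × 0.5900) = 0.6740.
HTMT = 0.4856 / 0.6740 = 0.720.

0.720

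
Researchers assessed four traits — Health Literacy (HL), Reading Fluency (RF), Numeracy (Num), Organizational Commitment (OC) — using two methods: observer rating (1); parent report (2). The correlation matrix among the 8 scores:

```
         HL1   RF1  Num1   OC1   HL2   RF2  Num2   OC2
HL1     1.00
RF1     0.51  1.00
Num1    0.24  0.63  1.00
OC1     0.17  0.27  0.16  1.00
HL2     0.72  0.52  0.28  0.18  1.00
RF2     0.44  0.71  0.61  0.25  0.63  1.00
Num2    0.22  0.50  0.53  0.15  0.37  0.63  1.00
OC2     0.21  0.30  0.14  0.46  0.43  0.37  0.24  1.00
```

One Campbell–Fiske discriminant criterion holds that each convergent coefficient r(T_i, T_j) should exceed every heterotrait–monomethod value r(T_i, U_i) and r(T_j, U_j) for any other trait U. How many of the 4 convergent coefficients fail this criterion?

1

Each convergent coefficient versus the relevant comparison correlations:
HL (methods 1·2): 0.72 vs {0.51, 0.63, 0.24, 0.37, 0.17, 0.43} → pass.
RF (methods 1·2): 0.71 vs {0.51, 0.63, 0.63, 0.63, 0.27, 0.37} → pass.
Num (methods 1·2): 0.53 vs {0.24, 0.37, 0.63, 0.63, 0.16, 0.24} → fail.
OC (methods 1·2): 0.46 vs {0.17, 0.43, 0.27, 0.37, 0.16, 0.24} → pass.
1 of 4 fail.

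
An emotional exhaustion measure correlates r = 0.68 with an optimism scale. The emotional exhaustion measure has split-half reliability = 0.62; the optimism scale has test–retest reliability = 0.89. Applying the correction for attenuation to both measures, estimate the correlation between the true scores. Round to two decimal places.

0.92

r_true = r_obs / √(r_xx · r_yy) = 0.68 / √(0.62 × 0.89) = 0.68 / √0.5518 = 0.68 / 0.7428 ≈ 0.92.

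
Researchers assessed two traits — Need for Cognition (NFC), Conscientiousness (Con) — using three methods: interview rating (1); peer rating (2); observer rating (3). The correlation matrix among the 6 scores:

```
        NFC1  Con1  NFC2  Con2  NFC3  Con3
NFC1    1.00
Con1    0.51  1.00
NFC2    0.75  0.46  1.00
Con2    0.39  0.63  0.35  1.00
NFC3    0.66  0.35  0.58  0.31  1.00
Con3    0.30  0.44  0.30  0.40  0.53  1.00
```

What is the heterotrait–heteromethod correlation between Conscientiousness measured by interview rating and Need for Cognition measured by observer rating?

0.35

Different traits and methods: r(Con1, NFC3) = 0.35.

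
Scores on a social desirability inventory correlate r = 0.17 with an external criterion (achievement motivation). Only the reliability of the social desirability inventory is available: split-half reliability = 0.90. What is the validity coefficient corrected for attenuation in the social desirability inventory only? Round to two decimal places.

0.18

Single correction: r_c = r_obs / √r_xx = 0.17 / √0.90 = 0.17 / 0.9487 ≈ 0.18.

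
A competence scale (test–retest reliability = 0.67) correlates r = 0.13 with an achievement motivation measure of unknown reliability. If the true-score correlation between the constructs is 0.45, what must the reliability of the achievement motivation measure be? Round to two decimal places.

r_true = r_obs / √(r_xx · r_yy) ⇒ 0.45 = 0.13 / √(0.67 · r_yy).
√(0.67 · r_yy) = 0.13 / 0.45 = 0.2889; 0.67 · r_yy = 0.0835; r_yy = 0.0835 / 0.67 ≈ 0.12.

0.12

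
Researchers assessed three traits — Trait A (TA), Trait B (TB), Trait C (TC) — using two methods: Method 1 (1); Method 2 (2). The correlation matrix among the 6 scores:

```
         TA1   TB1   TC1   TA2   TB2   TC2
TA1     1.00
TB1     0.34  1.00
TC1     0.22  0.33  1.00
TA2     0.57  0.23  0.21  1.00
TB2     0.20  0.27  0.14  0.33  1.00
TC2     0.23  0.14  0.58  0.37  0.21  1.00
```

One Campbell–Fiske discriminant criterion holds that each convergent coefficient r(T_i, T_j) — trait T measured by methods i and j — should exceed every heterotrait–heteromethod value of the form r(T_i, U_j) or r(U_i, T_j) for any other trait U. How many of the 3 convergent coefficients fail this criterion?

Convergent coefficients and their comparison sets:
TA (methods 1·2): 0.57 vs {0.20, 0.23, 0.23, 0.21} → pass.
TB (methods 1·2): 0.27 vs {0.23, 0.20, 0.14, 0.14} → pass.
TC (methods 1·2): 0.58 vs {0.21, 0.23, 0.14, 0.14} → pass.
0 of 3 fail.

0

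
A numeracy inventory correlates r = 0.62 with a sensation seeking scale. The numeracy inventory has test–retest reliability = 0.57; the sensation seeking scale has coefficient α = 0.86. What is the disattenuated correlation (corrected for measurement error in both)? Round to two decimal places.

r_true = r_obs / √(r_xx · r_yy) = 0.62 / √(0.57 × 0.86) = 0.62 / √0.4902 = 0.62 / 0.7001 ≈ 0.89.

0.89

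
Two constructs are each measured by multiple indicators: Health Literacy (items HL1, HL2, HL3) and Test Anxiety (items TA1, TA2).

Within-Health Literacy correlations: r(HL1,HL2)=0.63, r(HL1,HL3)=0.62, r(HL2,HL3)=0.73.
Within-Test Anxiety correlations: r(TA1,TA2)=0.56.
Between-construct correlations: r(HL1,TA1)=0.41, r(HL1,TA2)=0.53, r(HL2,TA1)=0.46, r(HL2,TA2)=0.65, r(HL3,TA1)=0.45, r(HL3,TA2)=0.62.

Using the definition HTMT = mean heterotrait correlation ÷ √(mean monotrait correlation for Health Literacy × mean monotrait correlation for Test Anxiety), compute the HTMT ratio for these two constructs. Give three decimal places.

0.855

Mean between = 3.12/6 = 0.5200.
Mean within-HL = 1.98/3 = 0.6600; mean within-TA = 0.56/1 = 0.5600.
Geometric mean = √(0.6600 × 0.5600) = 0.6079.
HTMT = 0.5200 / 0.6079 = 0.855.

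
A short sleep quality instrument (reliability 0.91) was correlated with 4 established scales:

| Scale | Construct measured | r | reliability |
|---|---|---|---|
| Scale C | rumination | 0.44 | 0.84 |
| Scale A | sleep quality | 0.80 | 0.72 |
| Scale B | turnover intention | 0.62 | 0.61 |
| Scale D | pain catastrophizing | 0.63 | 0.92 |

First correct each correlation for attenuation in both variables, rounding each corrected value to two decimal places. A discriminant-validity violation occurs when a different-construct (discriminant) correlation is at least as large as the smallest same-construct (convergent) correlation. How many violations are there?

Disattenuated r (r / √(r_scale · r_new)):
  Scale C (disc): 0.44 / √(0.84·0.91) = 0.50
  Scale A (conv): 0.80 / √(0.72·0.91) = 0.99
  Scale B (disc): 0.62 / √(0.61·0.91) = 0.83
  Scale D (disc): 0.63 / √(0.92·0.91) = 0.69
Smallest convergent = 0.99. Discriminant values: 0.50, 0.83, 0.69; count ≥ 0.99 → 0.

0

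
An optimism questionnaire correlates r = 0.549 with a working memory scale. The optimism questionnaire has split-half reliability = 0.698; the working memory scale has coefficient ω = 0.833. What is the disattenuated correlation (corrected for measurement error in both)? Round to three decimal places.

r_true = r_obs / √(r_xx · r_yy) = 0.549 / √(0.698 × 0.833) = 0.549 / √0.581434 = 0.549 / 0.7625 ≈ 0.720.

0.720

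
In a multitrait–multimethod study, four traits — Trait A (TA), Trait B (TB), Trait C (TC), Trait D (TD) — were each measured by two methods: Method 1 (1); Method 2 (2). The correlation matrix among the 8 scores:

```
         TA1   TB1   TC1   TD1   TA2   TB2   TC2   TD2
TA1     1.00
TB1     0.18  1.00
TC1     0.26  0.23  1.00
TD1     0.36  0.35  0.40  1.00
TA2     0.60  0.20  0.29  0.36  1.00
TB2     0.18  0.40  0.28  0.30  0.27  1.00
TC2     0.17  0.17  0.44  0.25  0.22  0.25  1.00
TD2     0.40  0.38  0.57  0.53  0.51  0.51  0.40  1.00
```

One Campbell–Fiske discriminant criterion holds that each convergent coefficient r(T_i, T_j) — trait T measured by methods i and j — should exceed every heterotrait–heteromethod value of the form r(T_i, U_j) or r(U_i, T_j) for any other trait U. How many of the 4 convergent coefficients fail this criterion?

Each convergent coefficient versus the relevant comparison correlations:
TA (methods 1·2): 0.60 vs {0.18, 0.20, 0.17, 0.29, 0.40, 0.36} → pass.
TB (methods 1·2): 0.40 vs {0.20, 0.18, 0.17, 0.28, 0.38, 0.30} → pass.
TC (methods 1·2): 0.44 vs {0.29, 0.17, 0.28, 0.17, 0.57, 0.25} → fail.
TD (methods 1·2): 0.53 vs {0.36, 0.40, 0.30, 0.38, 0.25, 0.57} → fail.
2 of 4 fail.

2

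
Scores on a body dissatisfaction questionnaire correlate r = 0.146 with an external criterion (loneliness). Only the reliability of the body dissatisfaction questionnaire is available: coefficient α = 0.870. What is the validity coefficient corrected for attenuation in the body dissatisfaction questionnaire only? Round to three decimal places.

0.157

Single correction: r_c = r_obs / √r_xx = 0.146 / √0.870 = 0.146 / 0.9327 ≈ 0.157.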